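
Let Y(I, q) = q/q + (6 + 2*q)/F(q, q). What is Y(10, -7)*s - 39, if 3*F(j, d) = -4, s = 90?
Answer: 591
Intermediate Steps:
F(j, d) = -4/3 (F(j, d) = (⅓)*(-4) = -4/3)
Y(I, q) = -7/2 - 3*q/2 (Y(I, q) = q/q + (6 + 2*q)/(-4/3) = 1 + (6 + 2*q)*(-¾) = 1 + (-9/2 - 3*q/2) = -7/2 - 3*q/2)
Y(10, -7)*s - 39 = (-7/2 - 3/2*(-7))*90 - 39 = (-7/2 + 21/2)*90 - 39 = 7*90 - 39 = 630 - 39 = 591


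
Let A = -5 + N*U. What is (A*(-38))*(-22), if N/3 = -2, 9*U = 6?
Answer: -7524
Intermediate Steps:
U = ⅔ (U = (⅑)*6 = ⅔ ≈ 0.66667)
N = -6 (N = 3*(-2) = -6)
A = -9 (A = -5 - 6*⅔ = -5 - 4 = -9)
(A*(-38))*(-22) = -9*(-38)*(-22) = 342*(-22) = -7524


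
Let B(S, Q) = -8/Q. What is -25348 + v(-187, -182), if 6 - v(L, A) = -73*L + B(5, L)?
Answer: -7291699/187 ≈ -38993.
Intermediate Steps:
v(L, A) = 6 + 8/L + 73*L (v(L, A) = 6 - (-73*L - 8/L) = 6 + (8/L + 73*L) = 6 + 8/L + 73*L)
-25348 + v(-187, -182) = -25348 + (6 + 8/(-187) + 73*(-187)) = -25348 + (6 + 8*(-1/187) - 13651) = -25348 + (6 - 8/187 - 13651) = -25348 - 2551623/187 = -7291699/187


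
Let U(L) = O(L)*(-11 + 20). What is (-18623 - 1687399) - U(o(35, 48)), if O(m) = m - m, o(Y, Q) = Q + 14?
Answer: -1706022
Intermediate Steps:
o(Y, Q) = 14 + Q
O(m) = 0
U(L) = 0 (U(L) = 0*(-11 + 20) = 0*9 = 0)
(-18623 - 1687399) - U(o(35, 48)) = (-18623 - 1687399) - 1*0 = -1706022 + 0 = -1706022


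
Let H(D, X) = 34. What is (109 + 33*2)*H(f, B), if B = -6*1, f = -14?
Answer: 5950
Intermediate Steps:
B = -6
(109 + 33*2)*H(f, B) = (109 + 33*2)*34 = (109 + 66)*34 = 175*34 = 5950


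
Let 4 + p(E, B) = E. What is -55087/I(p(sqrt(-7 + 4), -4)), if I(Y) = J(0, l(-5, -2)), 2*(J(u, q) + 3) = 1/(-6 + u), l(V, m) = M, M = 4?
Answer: 661044/37 ≈ 17866.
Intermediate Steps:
l(V, m) = 4
J(u, q) = -3 + 1/(2*(-6 + u))
p(E, B) = -4 + E
I(Y) = -37/12 (I(Y) = (37 - 6*0)/(2*(-6 + 0)) = (1/2)*(37 + 0)/(-6) = (1/2)*(-1/6)*37 = -37/12)
-55087/I(p(sqrt(-7 + 4), -4)) = -55087/(-37/12) = -55087*(-12/37) = 661044/37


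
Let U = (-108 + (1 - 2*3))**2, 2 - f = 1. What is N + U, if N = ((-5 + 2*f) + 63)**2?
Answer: 16369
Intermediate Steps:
f = 1 (f = 2 - 1*1 = 2 - 1 = 1)
N = 3600 (N = ((-5 + 2*1) + 63)**2 = ((-5 + 2) + 63)**2 = (-3 + 63)**2 = 60**2 = 3600)
U = 12769 (U = (-108 + (1 - 6))**2 = (-108 - 5)**2 = (-113)**2 = 12769)
N + U = 3600 + 12769 = 16369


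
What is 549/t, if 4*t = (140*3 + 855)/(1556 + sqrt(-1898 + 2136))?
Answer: 1138992/425 + 732*sqrt(238)/425 ≈ 2706.6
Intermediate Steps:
t = 1275/(4*(1556 + sqrt(238))) (t = ((140*3 + 855)/(1556 + sqrt(-1898 + 2136)))/4 = ((420 + 855)/(1556 + sqrt(238)))/4 = (1275/(1556 + sqrt(238)))/4 = 1275/(4*(1556 + sqrt(238))) ≈ 0.20284)
549/t = 549/(165325/806966 - 425*sqrt(238)/3227864)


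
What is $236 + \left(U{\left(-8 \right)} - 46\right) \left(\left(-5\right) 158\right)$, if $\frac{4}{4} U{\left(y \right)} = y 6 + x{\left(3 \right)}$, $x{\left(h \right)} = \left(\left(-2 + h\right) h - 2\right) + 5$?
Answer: $69756$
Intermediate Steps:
$x{\left(h \right)} = 3 + h \left(-2 + h\right)$ ($x{\left(h \right)} = \left(h \left(-2 + h\right) - 2\right) + 5 = \left(-2 + h \left(-2 + h\right)\right) + 5 = 3 + h \left(-2 + h\right)$)
$U{\left(y \right)} = 6 + 6 y$ ($U{\left(y \right)} = y 6 + \left(3 + 3^{2} - 6\right) = 6 y + \left(3 + 9 - 6\right) = 6 y + 6 = 6 + 6 y$)
$236 + \left(U{\left(-8 \right)} - 46\right) \left(\left(-5\right) 158\right) = 236 + \left(\left(6 + 6 \left(-8\right)\right) - 46\right) \left(\left(-5\right) 158\right) = 236 + \left(\left(6 - 48\right) - 46\right) \left(-790\right) = 236 + \left(-42 - 46\right) \left(-790\right) = 236 - -69520 = 236 + 69520 = 69756$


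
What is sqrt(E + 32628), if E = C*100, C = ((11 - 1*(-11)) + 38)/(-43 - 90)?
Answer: 2*sqrt(144089673)/133 ≈ 180.51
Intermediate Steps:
C = -60/133 (C = ((11 + 11) + 38)/(-133) = (22 + 38)*(-1/133) = 60*(-1/133) = -60/133 ≈ -0.45113)
E = -6000/133 (E = -60/133*100 = -6000/133 ≈ -45.113)
sqrt(E + 32628) = sqrt(-6000/133 + 32628) = sqrt(4333524/133) = 2*sqrt(144089673)/133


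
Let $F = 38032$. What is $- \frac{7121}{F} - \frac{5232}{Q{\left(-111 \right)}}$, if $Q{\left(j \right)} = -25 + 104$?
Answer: $- \frac{199545983}{3004528} \approx -66.415$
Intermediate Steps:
$Q{\left(j \right)} = 79$
$- \frac{7121}{F} - \frac{5232}{Q{\left(-111 \right)}} = - \frac{7121}{38032} - \frac{5232}{79} = - \frac{199545983}{3004528}$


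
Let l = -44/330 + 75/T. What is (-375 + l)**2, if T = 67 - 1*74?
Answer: 1641384196/11025 ≈ 1.4888e+5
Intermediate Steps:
T = -7 (T = 67 - 74 = -7)
l = -1139/105 (l = -44/330 + 75/(-7) = -44*1/330 + 75*(-1/7) = -2/15 - 75/7 = -1139/105 ≈ -10.848)
(-375 + l)**2 = (-375 - 1139/105)**2 = (-40514/105)**2 = 1641384196/11025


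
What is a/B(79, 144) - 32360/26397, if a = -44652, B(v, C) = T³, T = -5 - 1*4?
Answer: 42781052/712719 ≈ 60.025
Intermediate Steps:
T = -9 (T = -5 - 4 = -9)
B(v, C) = -729 (B(v, C) = (-9)³ = -729)
a/B(79, 144) - 32360/26397 = -44652/(-729) - 32360/26397 = -44652*(-1/729) - 32360*1/26397 = 14884/243 - 32360/26397 = 42781052/712719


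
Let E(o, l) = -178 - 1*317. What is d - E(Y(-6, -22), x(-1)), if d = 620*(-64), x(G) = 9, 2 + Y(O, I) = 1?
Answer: -39185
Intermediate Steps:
Y(O, I) = -1 (Y(O, I) = -2 + 1 = -1)
E(o, l) = -495 (E(o, l) = -178 - 317 = -495)
d = -39680
d - E(Y(-6, -22), x(-1)) = -39680 - 1*(-495) = -39680 + 495 = -39185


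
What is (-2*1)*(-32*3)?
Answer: 192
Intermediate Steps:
(-2*1)*(-32*3) = -2*(-96) = 192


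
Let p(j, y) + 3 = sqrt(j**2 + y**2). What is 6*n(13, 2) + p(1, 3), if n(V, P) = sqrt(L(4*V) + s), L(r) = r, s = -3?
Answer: 39 + sqrt(10) ≈ 42.162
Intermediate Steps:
p(j, y) = -3 + sqrt(j**2 + y**2)
n(V, P) = sqrt(-3 + 4*V) (n(V, P) = sqrt(4*V - 3) = sqrt(-3 + 4*V))
6*n(13, 2) + p(1, 3) = 6*sqrt(-3 + 4*13) + (-3 + sqrt(1**2 + 3**2)) = 6*sqrt(-3 + 52) + (-3 + sqrt(1 + 9)) = 6*sqrt(49) + (-3 + sqrt(10)) = 6*7 + (-3 + sqrt(10)) = 42 + (-3 + sqrt(10)) = 39 + sqrt(10)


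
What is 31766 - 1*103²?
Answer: 21157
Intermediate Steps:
31766 - 1*103² = 31766 - 1*10609 = 31766 - 10609 = 21157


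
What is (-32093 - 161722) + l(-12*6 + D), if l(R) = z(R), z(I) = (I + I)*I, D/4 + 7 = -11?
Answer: -152343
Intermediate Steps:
D = -72 (D = -28 + 4*(-11) = -28 - 44 = -72)
z(I) = 2*I² (z(I) = (2*I)*I = 2*I²)
l(R) = 2*R²
(-32093 - 161722) + l(-12*6 + D) = (-32093 - 161722) + 2*(-12*6 - 72)² = -193815 + 2*(-72 - 72)² = -193815 + 2*(-144)² = -193815 + 2*20736 = -193815 + 41472 = -152343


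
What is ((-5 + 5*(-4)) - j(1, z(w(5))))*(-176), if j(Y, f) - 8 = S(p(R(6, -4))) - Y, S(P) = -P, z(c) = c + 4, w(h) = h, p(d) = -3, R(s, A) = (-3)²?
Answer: 6160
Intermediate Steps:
R(s, A) = 9
z(c) = 4 + c
j(Y, f) = 11 - Y (j(Y, f) = 8 + (-1*(-3) - Y) = 8 + (3 - Y) = 11 - Y)
((-5 + 5*(-4)) - j(1, z(w(5))))*(-176) = ((-5 + 5*(-4)) - (11 - 1*1))*(-176) = ((-5 - 20) - (11 - 1))*(-176) = (-25 - 1*10)*(-176) = (-25 - 10)*(-176) = -35*(-176) = 6160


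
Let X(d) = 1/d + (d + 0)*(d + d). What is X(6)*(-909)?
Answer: -131199/2 ≈ -65600.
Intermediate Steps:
X(d) = 1/d + 2*d² (X(d) = 1/d + d*(2*d) = 1/d + 2*d²)
X(6)*(-909) = ((1 + 2*6³)/6)*(-909) = ((1 + 2*216)/6)*(-909) = ((1 + 432)/6)*(-909) = ((⅙)*433)*(-909) = (433/6)*(-909) = -131199/2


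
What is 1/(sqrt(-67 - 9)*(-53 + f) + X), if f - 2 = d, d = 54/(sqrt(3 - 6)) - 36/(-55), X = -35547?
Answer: 55*I/(3*(-651695*I + 1846*sqrt(19) + 660*I*sqrt(57))) ≈ -2.8344e-5 + 3.5266e-7*I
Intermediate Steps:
d = 36/55 - 18*I*sqrt(3) (d = 54/(sqrt(-3)) - 36*(-1/55) = 54/((I*sqrt(3))) + 36/55 = 54*(-I*sqrt(3)/3) + 36/55 = -18*I*sqrt(3) + 36/55 = 36/55 - 18*I*sqrt(3) ≈ 0.65455 - 31.177*I)
f = 146/55 - 18*I*sqrt(3) (f = 2 + (36/55 - 18*I*sqrt(3)) = 146/55 - 18*I*sqrt(3) ≈ 2.6545 - 31.177*I)
1/(sqrt(-67 - 9)*(-53 + f) + X) = 1/(sqrt(-67 - 9)*(-53 + (146/55 - 18*I*sqrt(3))) - 35547) = 1/(sqrt(-76)*(-2769/55 - 18*I*sqrt(3)) - 35547) = 1/((2*I*sqrt(19))*(-2769/55 - 18*I*sqrt(3)) - 35547) = 1/(2*I*sqrt(19)*(-2769/55 - 18*I*sqrt(3)) - 35547) = 1/(-35547 + 2*I*sqrt(19)*(-2769/55 - 18*I*sqrt(3)))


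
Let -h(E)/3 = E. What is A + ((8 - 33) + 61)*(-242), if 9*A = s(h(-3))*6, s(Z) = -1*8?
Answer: -26152/3 ≈ -8717.3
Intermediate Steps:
h(E) = -3*E
s(Z) = -8
A = -16/3 (A = (-8*6)/9 = (⅑)*(-48) = -16/3 ≈ -5.3333)
A + ((8 - 33) + 61)*(-242) = -16/3 + ((8 - 33) + 61)*(-242) = -16/3 + (-25 + 61)*(-242) = -16/3 + 36*(-242) = -16/3 - 8712 = -26152/3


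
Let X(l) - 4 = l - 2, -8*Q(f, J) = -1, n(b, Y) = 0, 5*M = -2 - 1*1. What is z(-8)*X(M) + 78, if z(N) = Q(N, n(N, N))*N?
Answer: 383/5 ≈ 76.600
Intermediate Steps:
M = -⅗ (M = (-2 - 1*1)/5 = (-2 - 1)/5 = (⅕)*(-3) = -⅗ ≈ -0.60000)
Q(f, J) = ⅛ (Q(f, J) = -⅛*(-1) = ⅛)
z(N) = N/8
X(l) = 2 + l (X(l) = 4 + (l - 2) = 4 + (-2 + l) = 2 + l)
z(-8)*X(M) + 78 = ((⅛)*(-8))*(2 - ⅗) + 78 = -1*7/5 + 78 = -7/5 + 78 = 383/5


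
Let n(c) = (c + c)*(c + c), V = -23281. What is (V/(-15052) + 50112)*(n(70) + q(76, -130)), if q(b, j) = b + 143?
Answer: 14949652151995/15052 ≈ 9.9320e+8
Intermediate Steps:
q(b, j) = 143 + b
n(c) = 4*c**2 (n(c) = (2*c)*(2*c) = 4*c**2)
(V/(-15052) + 50112)*(n(70) + q(76, -130)) = (-23281/(-15052) + 50112)*(4*70**2 + (143 + 76)) = (-23281*(-1/15052) + 50112)*(4*4900 + 219) = (23281/15052 + 50112)*(19600 + 219) = (754309105/15052)*19819 = 14949652151995/15052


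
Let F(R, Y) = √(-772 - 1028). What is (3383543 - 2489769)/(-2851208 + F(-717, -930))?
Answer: -318541947374/1016173382633 - 6703305*I*√2/2032346765266 ≈ -0.31347 - 4.6645e-6*I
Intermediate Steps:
F(R, Y) = 30*I*√2 (F(R, Y) = √(-1800) = 30*I*√2)
(3383543 - 2489769)/(-2851208 + F(-717, -930)) = (3383543 - 2489769)/(-2851208 + 30*I*√2) = 893774/(-2851208 + 30*I*√2)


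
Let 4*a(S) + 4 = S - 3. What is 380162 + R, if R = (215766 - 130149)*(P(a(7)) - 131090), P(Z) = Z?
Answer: -11223152368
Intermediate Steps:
a(S) = -7/4 + S/4 (a(S) = -1 + (S - 3)/4 = -1 + (-3 + S)/4 = -1 + (-3/4 + S/4) = -7/4 + S/4)
R = -11223532530 (R = (215766 - 130149)*((-7/4 + (1/4)*7) - 131090) = 85617*((-7/4 + 7/4) - 131090) = 85617*(0 - 131090) = 85617*(-131090) = -11223532530)
380162 + R = 380162 - 11223532530 = -11223152368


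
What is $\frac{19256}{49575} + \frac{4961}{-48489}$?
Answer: $\frac{229254203}{801280725} \approx 0.28611$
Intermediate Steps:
$\frac{19256}{49575} + \frac{4961}{-48489} = 19256 \cdot \frac{1}{49575} + 4961 \left(- \frac{1}{48489}\right) = \frac{19256}{49575} - \frac{4961}{48489} = \frac{229254203}{801280725}$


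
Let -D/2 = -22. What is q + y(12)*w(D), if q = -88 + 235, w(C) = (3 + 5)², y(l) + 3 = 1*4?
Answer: 211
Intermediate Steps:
D = 44 (D = -2*(-22) = 44)
y(l) = 1 (y(l) = -3 + 1*4 = -3 + 4 = 1)
w(C) = 64 (w(C) = 8² = 64)
q = 147
q + y(12)*w(D) = 147 + 1*64 = 147 + 64 = 211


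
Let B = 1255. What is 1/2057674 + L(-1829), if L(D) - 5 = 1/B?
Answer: 12913963279/2582380870 ≈ 5.0008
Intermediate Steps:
L(D) = 6276/1255 (L(D) = 5 + 1/1255 = 6276/1255)
1/2057674 + L(-1829) = 1/2057674 + 6276/1255 = 12913963279/2582380870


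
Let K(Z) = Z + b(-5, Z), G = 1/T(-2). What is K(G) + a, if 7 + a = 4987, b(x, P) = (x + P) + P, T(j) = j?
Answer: 9947/2 ≈ 4973.5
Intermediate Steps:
b(x, P) = x + 2*P (b(x, P) = (P + x) + P = x + 2*P)
G = -½ (G = 1/(-2) = -½ ≈ -0.50000)
a = 4980 (a = -7 + 4987 = 4980)
K(Z) = -5 + 3*Z (K(Z) = Z + (-5 + 2*Z) = -5 + 3*Z)
K(G) + a = (-5 + 3*(-½)) + 4980 = (-5 - 3/2) + 4980 = -13/2 + 4980 = 9947/2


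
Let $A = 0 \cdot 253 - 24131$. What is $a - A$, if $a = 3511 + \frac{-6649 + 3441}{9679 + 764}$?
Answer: $\frac{288662198}{10443} \approx 27642.0$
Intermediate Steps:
$A = -24131$ ($A = 0 - 24131 = -24131$)
$a = \frac{36662165}{10443}$ ($a = 3511 - \frac{3208}{10443} = \frac{36662165}{10443} \approx 3510.7$)
$a - A = \frac{36662165}{10443} - -24131 = \frac{36662165}{10443} + 24131 = \frac{288662198}{10443}$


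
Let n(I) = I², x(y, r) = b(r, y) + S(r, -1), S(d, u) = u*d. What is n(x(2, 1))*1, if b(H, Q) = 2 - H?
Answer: 0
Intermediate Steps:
S(d, u) = d*u
x(y, r) = 2 - 2*r (x(y, r) = (2 - r) + r*(-1) = (2 - r) - r = 2 - 2*r)
n(x(2, 1))*1 = (2 - 2*1)²*1 = (2 - 2)²*1 = 0²*1 = 0*1 = 0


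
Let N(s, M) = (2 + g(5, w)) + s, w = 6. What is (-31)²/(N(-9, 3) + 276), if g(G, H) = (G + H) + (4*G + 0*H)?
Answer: 961/300 ≈ 3.2033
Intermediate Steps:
g(G, H) = H + 5*G (g(G, H) = (G + H) + (4*G + 0) = (G + H) + 4*G = H + 5*G)
N(s, M) = 33 + s (N(s, M) = (2 + (6 + 5*5)) + s = (2 + (6 + 25)) + s = (2 + 31) + s = 33 + s)
(-31)²/(N(-9, 3) + 276) = (-31)²/((33 - 9) + 276) = 961/(24 + 276) = 961/300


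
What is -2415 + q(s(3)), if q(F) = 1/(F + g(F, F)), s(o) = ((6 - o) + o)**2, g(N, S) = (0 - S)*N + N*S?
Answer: -86939/36 ≈ -2415.0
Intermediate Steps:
g(N, S) = 0 (g(N, S) = (-S)*N + N*S = -N*S + N*S = 0)
s(o) = 36 (s(o) = 6**2 = 36)
q(F) = 1/F (q(F) = 1/(F + 0) = 1/F)
-2415 + q(s(3)) = -2415 + 1/36 = -86939/36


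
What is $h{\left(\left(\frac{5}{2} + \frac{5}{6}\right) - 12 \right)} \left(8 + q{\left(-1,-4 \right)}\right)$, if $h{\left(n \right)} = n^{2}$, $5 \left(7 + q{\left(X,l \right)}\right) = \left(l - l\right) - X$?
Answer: $\frac{1352}{15} \approx 90.133$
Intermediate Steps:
$q{\left(X,l \right)} = -7 - \frac{X}{5}$ ($q{\left(X,l \right)} = -7 + \frac{\left(l - l\right) - X}{5} = -7 + \frac{0 - X}{5} = -7 + \frac{\left(-1\right) X}{5} = -7 - \frac{X}{5}$)
$h{\left(\left(\frac{5}{2} + \frac{5}{6}\right) - 12 \right)} \left(8 + q{\left(-1,-4 \right)}\right) = \left(\left(\frac{5}{2} + \frac{5}{6}\right) - 12\right)^{2} \left(8 - \frac{34}{5}\right) = \left(\frac{10}{3} - 12\right)^{2} \cdot \frac{6}{5} = \left(- \frac{26}{3}\right)^{2} \cdot \frac{6}{5} = \frac{676}{9} \cdot \frac{6}{5} = \frac{1352}{15}$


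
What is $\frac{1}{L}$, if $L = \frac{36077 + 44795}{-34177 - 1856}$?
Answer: $- \frac{36033}{80872} \approx -0.44556$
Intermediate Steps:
$L = - \frac{80872}{36033}$ ($L = \frac{80872}{-36033} = 80872 \left(- \frac{1}{36033}\right) = - \frac{80872}{36033} \approx -2.2444$)
$\frac{1}{L} = \frac{1}{- \frac{80872}{36033}} = - \frac{36033}{80872}$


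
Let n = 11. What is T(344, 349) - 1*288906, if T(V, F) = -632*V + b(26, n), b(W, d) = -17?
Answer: -506331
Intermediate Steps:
T(V, F) = -17 - 632*V (T(V, F) = -632*V - 17 = -17 - 632*V)
T(344, 349) - 1*288906 = (-17 - 632*344) - 1*288906 = (-17 - 217408) - 288906 = -217425 - 288906 = -506331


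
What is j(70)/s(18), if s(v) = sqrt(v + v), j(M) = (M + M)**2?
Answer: 9800/3 ≈ 3266.7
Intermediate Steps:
j(M) = 4*M**2 (j(M) = (2*M)**2 = 4*M**2)
s(v) = sqrt(2)*sqrt(v) (s(v) = sqrt(2*v) = sqrt(2)*sqrt(v))
j(70)/s(18) = (4*70**2)/((sqrt(2)*sqrt(18))) = (4*4900)/((sqrt(2)*(3*sqrt(2)))) = 19600/6 = 19600*(1/6) = 9800/3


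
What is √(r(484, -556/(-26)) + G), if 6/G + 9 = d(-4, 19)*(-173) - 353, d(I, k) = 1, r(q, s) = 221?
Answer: √63252515/535 ≈ 14.866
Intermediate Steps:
G = -6/535 (G = 6/(-9 + (1*(-173) - 353)) = 6/(-9 + (-173 - 353)) = 6/(-9 - 526) = 6/(-535) = 6*(-1/535) = -6/535 ≈ -0.011215)
√(r(484, -556/(-26)) + G) = √(221 - 6/535) = √(118229/535) = √63252515/535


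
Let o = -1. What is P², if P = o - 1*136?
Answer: 18769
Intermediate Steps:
P = -137 (P = -1 - 1*136 = -1 - 136 = -137)
P² = (-137)² = 18769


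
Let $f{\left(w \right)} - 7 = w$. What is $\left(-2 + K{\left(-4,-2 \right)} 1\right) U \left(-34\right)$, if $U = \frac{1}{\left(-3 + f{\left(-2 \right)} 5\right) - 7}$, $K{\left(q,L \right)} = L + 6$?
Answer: $- \frac{68}{15} \approx -4.5333$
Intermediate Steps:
$f{\left(w \right)} = 7 + w$
$K{\left(q,L \right)} = 6 + L$
$U = \frac{1}{15}$ ($U = \frac{1}{\left(-3 + \left(7 - 2\right) 5\right) - 7} = \frac{1}{\left(-3 + 5 \cdot 5\right) - 7} = \frac{1}{\left(-3 + 25\right) - 7} = \frac{1}{22 - 7} = \frac{1}{15} \approx 0.066667$)
$\left(-2 + K{\left(-4,-2 \right)} 1\right) U \left(-34\right) = \left(-2 + \left(6 - 2\right) 1\right) \frac{1}{15} \left(-34\right) = \left(-2 + 4 \cdot 1\right) \frac{1}{15} \left(-34\right) = \left(-2 + 4\right) \frac{1}{15} \left(-34\right) = 2 \cdot \frac{1}{15} \left(-34\right) = \frac{2}{15} \left(-34\right) = - \frac{68}{15}$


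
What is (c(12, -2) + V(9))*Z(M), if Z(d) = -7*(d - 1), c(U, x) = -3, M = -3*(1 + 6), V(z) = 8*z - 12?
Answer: 8778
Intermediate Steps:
V(z) = -12 + 8*z
M = -21 (M = -3*7 = -21)
Z(d) = 7 - 7*d (Z(d) = -7*(-1 + d) = 7 - 7*d)
(c(12, -2) + V(9))*Z(M) = (-3 + (-12 + 8*9))*(7 - 7*(-21)) = (-3 + (-12 + 72))*(7 + 147) = (-3 + 60)*154 = 57*154 = 8778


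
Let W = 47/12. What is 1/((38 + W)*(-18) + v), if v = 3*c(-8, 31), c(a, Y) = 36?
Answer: -2/1293 ≈ -0.0015468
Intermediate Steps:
W = 47/12 (W = 47*(1/12) = 47/12 ≈ 3.9167)
v = 108 (v = 3*36 = 108)
1/((38 + W)*(-18) + v) = 1/((38 + 47/12)*(-18) + 108) = 1/((503/12)*(-18) + 108) = 1/(-1509/2 + 108) = 1/(-1293/2) = -2/1293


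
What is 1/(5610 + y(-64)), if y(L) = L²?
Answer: 1/9706 ≈ 0.00010303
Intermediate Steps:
1/(5610 + y(-64)) = 1/(5610 + (-64)²) = 1/(5610 + 4096) = 1/9706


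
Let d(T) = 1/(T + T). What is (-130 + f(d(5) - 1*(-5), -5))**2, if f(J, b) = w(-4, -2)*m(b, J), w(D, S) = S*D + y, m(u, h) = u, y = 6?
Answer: 40000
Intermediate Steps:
w(D, S) = 6 + D*S (w(D, S) = S*D + 6 = D*S + 6 = 6 + D*S)
d(T) = 1/(2*T)
f(J, b) = 14*b (f(J, b) = (6 - 4*(-2))*b = (6 + 8)*b = 14*b)
(-130 + f(d(5) - 1*(-5), -5))**2 = (-130 + 14*(-5))**2 = (-130 - 70)**2 = (-200)**2 = 40000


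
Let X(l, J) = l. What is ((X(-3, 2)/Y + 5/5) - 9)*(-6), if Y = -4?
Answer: 87/2 ≈ 43.500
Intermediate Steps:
((X(-3, 2)/Y + 5/5) - 9)*(-6) = ((-3/(-4) + 5/5) - 9)*(-6) = ((-3*(-¼) + 5*(⅕)) - 9)*(-6) = ((¾ + 1) - 9)*(-6) = (7/4 - 9)*(-6) = -29/4*(-6) = 87/2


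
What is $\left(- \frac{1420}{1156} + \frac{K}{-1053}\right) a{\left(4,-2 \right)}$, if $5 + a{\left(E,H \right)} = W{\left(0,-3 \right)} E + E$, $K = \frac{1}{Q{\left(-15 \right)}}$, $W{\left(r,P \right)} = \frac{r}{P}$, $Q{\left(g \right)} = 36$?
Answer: $\frac{13457629}{10955412} \approx 1.2284$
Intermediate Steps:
$K = \frac{1}{36} \approx 0.027778$
$a{\left(E,H \right)} = -5 + E$ ($a{\left(E,H \right)} = -5 + \left(\frac{0}{-3} E + E\right) = -5 + \left(0 \left(- \frac{1}{3}\right) E + E\right) = -5 + \left(0 E + E\right) = -5 + \left(0 + E\right) = -5 + E$)
$\left(- \frac{1420}{1156} + \frac{K}{-1053}\right) a{\left(4,-2 \right)} = \left(- \frac{1420}{1156} + \frac{1}{36 \left(-1053\right)}\right) \left(-5 + 4\right) = \left(\left(-1420\right) \frac{1}{1156} + \frac{1}{36} \left(- \frac{1}{1053}\right)\right) \left(-1\right) = \left(- \frac{355}{289} - \frac{1}{37908}\right) \left(-1\right) = \left(- \frac{13457629}{10955412}\right) \left(-1\right) = \frac{13457629}{10955412}$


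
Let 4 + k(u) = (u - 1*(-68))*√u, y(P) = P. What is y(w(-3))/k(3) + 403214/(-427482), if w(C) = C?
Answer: -3048241841/3228985287 - 213*√3/15107 ≈ -0.96845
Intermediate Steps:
k(u) = -4 + √u*(68 + u) (k(u) = -4 + (u - 1*(-68))*√u = -4 + (u + 68)*√u = -4 + (68 + u)*√u = -4 + √u*(68 + u))
y(w(-3))/k(3) + 403214/(-427482) = -3/(-4 + 3^(3/2) + 68*√3) + 403214/(-427482) = -3/(-4 + 3*√3 + 68*√3) + 403214*(-1/427482) = -3/(-4 + 71*√3) - 201607/213741 = -201607/213741 - 3/(-4 + 71*√3)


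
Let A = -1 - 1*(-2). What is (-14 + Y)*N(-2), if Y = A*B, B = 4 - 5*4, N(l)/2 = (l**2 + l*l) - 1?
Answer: -420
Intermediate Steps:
N(l) = -2 + 4*l**2 (N(l) = 2*((l**2 + l*l) - 1) = 2*((l**2 + l**2) - 1) = 2*(2*l**2 - 1) = 2*(-1 + 2*l**2) = -2 + 4*l**2)
A = 1 (A = -1 + 2 = 1)
B = -16 (B = 4 - 20 = -16)
Y = -16 (Y = 1*(-16) = -16)
(-14 + Y)*N(-2) = (-14 - 16)*(-2 + 4*(-2)**2) = -30*(-2 + 4*4) = -30*(-2 + 16) = -30*14 = -420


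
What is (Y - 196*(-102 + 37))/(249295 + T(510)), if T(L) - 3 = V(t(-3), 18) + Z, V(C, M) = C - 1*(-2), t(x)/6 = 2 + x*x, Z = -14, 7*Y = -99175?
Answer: -9995/1745464 ≈ -0.0057263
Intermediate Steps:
Y = -99175/7 (Y = (⅐)*(-99175) = -99175/7 ≈ -14168.)
t(x) = 12 + 6*x² (t(x) = 6*(2 + x*x) = 6*(2 + x²) = 12 + 6*x²)
V(C, M) = 2 + C (V(C, M) = C + 2 = 2 + C)
T(L) = 57 (T(L) = 3 + ((2 + (12 + 6*(-3)²)) - 14) = 3 + ((2 + (12 + 6*9)) - 14) = 3 + ((2 + (12 + 54)) - 14) = 3 + ((2 + 66) - 14) = 3 + (68 - 14) = 3 + 54 = 57)
(Y - 196*(-102 + 37))/(249295 + T(510)) = (-99175/7 - 196*(-102 + 37))/(249295 + 57) = (-99175/7 - 196*(-65))/249352 = (-99175/7 + 12740)*(1/249352) = -9995/7*1/249352 = -9995/1745464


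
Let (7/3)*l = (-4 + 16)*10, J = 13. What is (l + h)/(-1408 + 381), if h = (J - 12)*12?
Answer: -444/7189 ≈ -0.061761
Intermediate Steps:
h = 12 (h = (13 - 12)*12 = 1*12 = 12)
l = 360/7 (l = 3*((-4 + 16)*10)/7 = 3*(12*10)/7 = (3/7)*120 = 360/7 ≈ 51.429)
(l + h)/(-1408 + 381) = (360/7 + 12)/(-1408 + 381) = (444/7)/(-1027) = (444/7)*(-1/1027) = -444/7189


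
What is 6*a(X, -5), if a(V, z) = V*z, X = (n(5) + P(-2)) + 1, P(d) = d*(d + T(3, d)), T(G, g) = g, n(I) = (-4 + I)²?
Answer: -300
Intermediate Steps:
P(d) = 2*d² (P(d) = d*(d + d) = d*(2*d) = 2*d²)
X = 10 (X = ((-4 + 5)² + 2*(-2)²) + 1 = (1² + 2*4) + 1 = (1 + 8) + 1 = 9 + 1 = 10)
6*a(X, -5) = 6*(10*(-5)) = 6*(-50) = -300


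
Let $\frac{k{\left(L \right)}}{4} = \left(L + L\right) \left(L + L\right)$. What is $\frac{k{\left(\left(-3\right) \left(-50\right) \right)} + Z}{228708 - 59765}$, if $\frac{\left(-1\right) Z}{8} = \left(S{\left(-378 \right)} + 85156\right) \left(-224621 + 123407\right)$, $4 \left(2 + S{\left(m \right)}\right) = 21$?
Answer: $\frac{68954826636}{168943} \approx 4.0815 \cdot 10^{5}$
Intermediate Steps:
$S{\left(m \right)} = \frac{13}{4}$ ($S{\left(m \right)} = -2 + \frac{1}{4} \cdot 21 = -2 + \frac{21}{4} = \frac{13}{4}$)
$Z = 68954466636$ ($Z = - 8 \left(\frac{13}{4} + 85156\right) \left(-224621 + 123407\right) = - 8 \cdot \frac{340637}{4} \left(-101214\right) = \left(-8\right) \left(- \frac{17238616659}{2}\right) = 68954466636$)
$k{\left(L \right)} = 16 L^{2}$ ($k{\left(L \right)} = 4 \left(L + L\right) \left(L + L\right) = 4 \cdot 2 L 2 L = 4 \cdot 4 L^{2} = 16 L^{2}$)
$\frac{k{\left(\left(-3\right) \left(-50\right) \right)} + Z}{228708 - 59765} = \frac{16 \left(\left(-3\right) \left(-50\right)\right)^{2} + 68954466636}{228708 - 59765} = \frac{16 \cdot 150^{2} + 68954466636}{168943} = \left(16 \cdot 22500 + 68954466636\right) \frac{1}{168943} = \left(360000 + 68954466636\right) \frac{1}{168943} = 68954826636 \cdot \frac{1}{168943} = \frac{68954826636}{168943}$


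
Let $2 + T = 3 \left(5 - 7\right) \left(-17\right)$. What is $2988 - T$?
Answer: $2888$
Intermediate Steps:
$T = 100$ ($T = -2 + 3 \left(5 - 7\right) \left(-17\right) = -2 + 3 \left(-2\right) \left(-17\right) = -2 - -102 = -2 + 102 = 100$)
$2988 - T = 2988 - 100 = 2888$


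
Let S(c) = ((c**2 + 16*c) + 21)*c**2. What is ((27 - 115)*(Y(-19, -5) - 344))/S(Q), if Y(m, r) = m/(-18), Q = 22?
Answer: 6173/84843 ≈ 0.072758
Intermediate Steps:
Y(m, r) = -m/18 (Y(m, r) = m*(-1/18) = -m/18)
S(c) = c**2*(21 + c**2 + 16*c) (S(c) = (21 + c**2 + 16*c)*c**2 = c**2*(21 + c**2 + 16*c))
((27 - 115)*(Y(-19, -5) - 344))/S(Q) = ((27 - 115)*(-1/18*(-19) - 344))/((22**2*(21 + 22**2 + 16*22))) = (-88*(19/18 - 344))/((484*(21 + 484 + 352))) = (-88*(-6173/18))/((484*857)) = (271612/9)/414788 = (271612/9)*(1/414788) = 6173/84843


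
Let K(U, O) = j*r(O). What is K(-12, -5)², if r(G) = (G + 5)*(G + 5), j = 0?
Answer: 0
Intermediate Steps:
r(G) = (5 + G)² (r(G) = (5 + G)*(5 + G) = (5 + G)²)
K(U, O) = 0 (K(U, O) = 0*(5 + O)² = 0)
K(-12, -5)² = 0² = 0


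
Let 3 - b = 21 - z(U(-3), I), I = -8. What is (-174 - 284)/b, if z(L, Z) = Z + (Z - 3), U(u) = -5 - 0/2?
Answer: 458/37 ≈ 12.378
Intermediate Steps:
U(u) = -5 (U(u) = -5 - 0/2 = -5 - 1*0 = -5 + 0 = -5)
z(L, Z) = -3 + 2*Z (z(L, Z) = Z + (-3 + Z) = -3 + 2*Z)
b = -37 (b = 3 - (21 - (-3 + 2*(-8))) = 3 - (21 - (-3 - 16)) = 3 - (21 - 1*(-19)) = 3 - (21 + 19) = 3 - 1*40 = 3 - 40 = -37)
(-174 - 284)/b = (-174 - 284)/(-37) = -458*(-1/37) = 458/37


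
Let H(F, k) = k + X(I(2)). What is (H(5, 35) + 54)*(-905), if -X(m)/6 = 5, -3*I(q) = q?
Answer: -53395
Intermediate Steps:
I(q) = -q/3
X(m) = -30 (X(m) = -6*5 = -30)
H(F, k) = -30 + k (H(F, k) = k - 30 = -30 + k)
(H(5, 35) + 54)*(-905) = ((-30 + 35) + 54)*(-905) = (5 + 54)*(-905) = 59*(-905) = -53395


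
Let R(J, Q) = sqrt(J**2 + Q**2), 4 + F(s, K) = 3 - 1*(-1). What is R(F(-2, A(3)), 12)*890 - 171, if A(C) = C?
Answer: 10509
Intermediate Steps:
F(s, K) = 0 (F(s, K) = -4 + (3 - 1*(-1)) = -4 + (3 + 1) = -4 + 4 = 0)
R(F(-2, A(3)), 12)*890 - 171 = sqrt(0**2 + 12**2)*890 - 171 = sqrt(0 + 144)*890 - 171 = sqrt(144)*890 - 171 = 12*890 - 171 = 10680 - 171 = 10509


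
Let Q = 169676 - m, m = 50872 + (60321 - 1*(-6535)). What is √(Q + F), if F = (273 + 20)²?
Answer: √137797 ≈ 371.21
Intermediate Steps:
F = 85849 (F = 293² = 85849)
m = 117728 (m = 50872 + (60321 + 6535) = 50872 + 66856 = 117728)
Q = 51948 (Q = 169676 - 1*117728 = 169676 - 117728 = 51948)
√(Q + F) = √(51948 + 85849) = √137797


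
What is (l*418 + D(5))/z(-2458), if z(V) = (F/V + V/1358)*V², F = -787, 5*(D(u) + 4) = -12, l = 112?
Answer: -79459296/15279597805 ≈ -0.0052004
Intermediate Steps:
D(u) = -32/5 (D(u) = -4 + (⅕)*(-12) = -4 - 12/5 = -32/5)
z(V) = V²*(-787/V + V/1358) (z(V) = (-787/V + V/1358)*V² = V²*(-787/V + V/1358))
(l*418 + D(5))/z(-2458) = (112*418 - 32/5)/(((1/1358)*(-2458)*(-1068746 + (-2458)²))) = (46816 - 32/5)/(((1/1358)*(-2458)*(-1068746 + 6041764))) = 234048/(5*(((1/1358)*(-2458)*4973018))) = 234048/(5*(-6111839122/679)) = (234048/5)*(-679/6111839122) = -79459296/15279597805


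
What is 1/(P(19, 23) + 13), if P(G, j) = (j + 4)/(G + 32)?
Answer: 17/230 ≈ 0.073913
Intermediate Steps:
P(G, j) = (4 + j)/(32 + G)
1/(P(19, 23) + 13) = 1/((4 + 23)/(32 + 19) + 13) = 1/(27/51 + 13) = 1/((1/51)*27 + 13) = 1/(9/17 + 13) = 1/(230/17) = 17/230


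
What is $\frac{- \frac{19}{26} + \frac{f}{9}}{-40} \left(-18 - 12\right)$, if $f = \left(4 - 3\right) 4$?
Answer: $- \frac{67}{312} \approx -0.21474$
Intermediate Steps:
$f = 4$ ($f = 1 \cdot 4 = 4$)
$\frac{- \frac{19}{26} + \frac{f}{9}}{-40} \left(-18 - 12\right) = \frac{- \frac{19}{26} + \frac{4}{9}}{-40} \left(-18 - 12\right) = \left(\left(-19\right) \frac{1}{26} + 4 \cdot \frac{1}{9}\right) \left(- \frac{1}{40}\right) \left(-30\right) = \left(- \frac{19}{26} + \frac{4}{9}\right) \left(- \frac{1}{40}\right) \left(-30\right) = \left(- \frac{67}{234}\right) \left(- \frac{1}{40}\right) \left(-30\right) = \frac{67}{9360} \left(-30\right) = - \frac{67}{312}$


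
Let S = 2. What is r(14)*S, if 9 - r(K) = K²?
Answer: -374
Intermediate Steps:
r(K) = 9 - K²
r(14)*S = (9 - 1*14²)*2 = (9 - 1*196)*2 = (9 - 196)*2 = -187*2 = -374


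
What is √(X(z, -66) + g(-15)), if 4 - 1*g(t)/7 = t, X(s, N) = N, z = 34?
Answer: √67 ≈ 8.1853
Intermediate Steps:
g(t) = 28 - 7*t
√(X(z, -66) + g(-15)) = √(-66 + (28 - 7*(-15))) = √(-66 + (28 + 105)) = √(-66 + 133) = √67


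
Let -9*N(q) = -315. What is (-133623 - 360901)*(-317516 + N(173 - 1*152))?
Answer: 157001974044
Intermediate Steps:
N(q) = 35 (N(q) = -1/9*(-315) = 35)
(-133623 - 360901)*(-317516 + N(173 - 1*152)) = (-133623 - 360901)*(-317516 + 35) = -494524*(-317481) = 157001974044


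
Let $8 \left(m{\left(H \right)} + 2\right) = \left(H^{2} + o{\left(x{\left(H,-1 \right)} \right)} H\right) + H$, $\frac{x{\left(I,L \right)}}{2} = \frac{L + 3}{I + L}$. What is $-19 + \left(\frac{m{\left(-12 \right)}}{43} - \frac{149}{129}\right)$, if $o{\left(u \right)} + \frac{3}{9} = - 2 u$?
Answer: $- \frac{33251}{1677} \approx -19.828$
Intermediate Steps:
$x{\left(I,L \right)} = \frac{2 \left(3 + L\right)}{I + L}$ ($x{\left(I,L \right)} = 2 \frac{L + 3}{I + L} = 2 \frac{3 + L}{I + L} = \frac{2 \left(3 + L\right)}{I + L}$)
$o{\left(u \right)} = - \frac{1}{3} - 2 u$
$m{\left(H \right)} = -2 + \frac{H}{8} + \frac{H^{2}}{8} + \frac{H \left(- \frac{1}{3} - \frac{8}{-1 + H}\right)}{8}$ ($m{\left(H \right)} = -2 + \frac{\left(H^{2} + \left(- \frac{1}{3} - 2 \frac{2 \left(3 - 1\right)}{H - 1}\right) H\right) + H}{8} = -2 + \frac{\left(H^{2} + \left(- \frac{1}{3} - 2 \cdot 2 \frac{1}{-1 + H} 2\right) H\right) + H}{8} = -2 + \frac{\left(H^{2} + \left(- \frac{1}{3} - 2 \frac{4}{-1 + H}\right) H\right) + H}{8} = -2 + \frac{\left(H^{2} + \left(- \frac{1}{3} - \frac{8}{-1 + H}\right) H\right) + H}{8} = -2 + \frac{\left(H^{2} + H \left(- \frac{1}{3} - \frac{8}{-1 + H}\right)\right) + H}{8} = -2 + \frac{H + H^{2} + H \left(- \frac{1}{3} - \frac{8}{-1 + H}\right)}{8} = -2 + \left(\frac{H}{8} + \frac{H^{2}}{8} + \frac{H \left(- \frac{1}{3} - \frac{8}{-1 + H}\right)}{8}\right) = -2 + \frac{H}{8} + \frac{H^{2}}{8} + \frac{H \left(- \frac{1}{3} - \frac{8}{-1 + H}\right)}{8}$)
$-19 + \left(\frac{m{\left(-12 \right)}}{43} - \frac{149}{129}\right) = -19 - \left(\frac{149}{129} - \frac{\frac{1}{24} \frac{1}{-1 - 12} \left(48 - \left(-12\right)^{2} - -888 + 3 \left(-12\right)^{3}\right)}{43}\right) = -19 - \left(\frac{149}{129} - \frac{48 - 144 + 888 + 3 \left(-1728\right)}{24 \left(-13\right)} \frac{1}{43}\right) = -19 - \left(\frac{149}{129} - \frac{1}{24} \left(- \frac{1}{13}\right) \left(48 - 144 + 888 - 5184\right) \frac{1}{43}\right) = -19 - \left(\frac{149}{129} - \frac{1}{24} \left(- \frac{1}{13}\right) \left(-4392\right) \frac{1}{43}\right) = -19 + \left(\frac{183}{13} \cdot \frac{1}{43} - \frac{149}{129}\right) = -19 + \left(\frac{183}{559} - \frac{149}{129}\right) = -19 - \frac{1388}{1677} = - \frac{33251}{1677}$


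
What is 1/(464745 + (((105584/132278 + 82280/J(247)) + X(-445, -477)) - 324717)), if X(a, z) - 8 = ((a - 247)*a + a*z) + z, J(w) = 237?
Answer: 15674943/10347217522076 ≈ 1.5149e-6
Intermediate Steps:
X(a, z) = 8 + z + a*z + a*(-247 + a) (X(a, z) = 8 + (((a - 247)*a + a*z) + z) = 8 + (((-247 + a)*a + a*z) + z) = 8 + ((a*(-247 + a) + a*z) + z) = 8 + ((a*z + a*(-247 + a)) + z) = 8 + (z + a*z + a*(-247 + a)) = 8 + z + a*z + a*(-247 + a))
1/(464745 + (((105584/132278 + 82280/J(247)) + X(-445, -477)) - 324717)) = 1/(464745 + (((105584/132278 + 82280/237) + (8 - 477 + (-445)² - 247*(-445) - 445*(-477))) - 324717)) = 1/(464745 + (((105584*(1/132278) + 82280*(1/237)) + (8 - 477 + 198025 + 109915 + 212265)) - 324717)) = 1/(464745 + (((52792/66139 + 82280/237) + 519736) - 324717)) = 1/(464745 + ((5454428624/15674943 + 519736) - 324717)) = 1/(464745 + (8152286603672/15674943 - 324717)) = 1/(464745 + 3062366137541/15674943) = 1/(10347217522076/15674943) = 15674943/10347217522076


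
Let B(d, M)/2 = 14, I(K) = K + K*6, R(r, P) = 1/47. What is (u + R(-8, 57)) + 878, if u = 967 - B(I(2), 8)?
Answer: 85400/47 ≈ 1817.0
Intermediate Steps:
R(r, P) = 1/47
I(K) = 7*K (I(K) = K + 6*K = 7*K)
B(d, M) = 28 (B(d, M) = 2*14 = 28)
u = 939 (u = 967 - 1*28 = 967 - 28 = 939)
(u + R(-8, 57)) + 878 = (939 + 1/47) + 878 = 44134/47 + 878 = 85400/47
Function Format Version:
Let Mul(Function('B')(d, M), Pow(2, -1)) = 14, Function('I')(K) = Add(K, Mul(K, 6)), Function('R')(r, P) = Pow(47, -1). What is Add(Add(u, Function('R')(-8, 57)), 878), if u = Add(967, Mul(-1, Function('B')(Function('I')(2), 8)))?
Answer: Rational(85400, 47) ≈ 1817.0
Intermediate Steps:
Function('R')(r, P) = Rational(1, 47)
Function('I')(K) = Mul(7, K) (Function('I')(K) = Add(K, Mul(6, K)) = Mul(7, K))
Function('B')(d, M) = 28 (Function('B')(d, M) = Mul(2, 14) = 28)
u = 939 (u = Add(967, Mul(-1, 28)) = Add(967, -28) = 939)
Add(Add(u, Function('R')(-8, 57)), 878) = Add(Add(939, Rational(1, 47)), 878) = Add(Rational(44134, 47), 878) = Rational(85400, 47)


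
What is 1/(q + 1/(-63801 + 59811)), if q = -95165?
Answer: -3990/379708351 ≈ -1.0508e-5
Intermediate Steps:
1/(q + 1/(-63801 + 59811)) = 1/(-95165 + 1/(-63801 + 59811)) = 1/(-95165 + 1/(-3990)) = 1/(-95165 - 1/3990) = 1/(-379708351/3990) = -3990/379708351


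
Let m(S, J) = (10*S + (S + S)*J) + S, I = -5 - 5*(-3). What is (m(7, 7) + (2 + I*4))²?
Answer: 47089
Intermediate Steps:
I = 10 (I = -5 + 15 = 10)
m(S, J) = 11*S + 2*J*S (m(S, J) = (10*S + (2*S)*J) + S = (10*S + 2*J*S) + S = 11*S + 2*J*S)
(m(7, 7) + (2 + I*4))² = (7*(11 + 2*7) + (2 + 10*4))² = (7*(11 + 14) + (2 + 40))² = (7*25 + 42)² = (175 + 42)² = 217² = 47089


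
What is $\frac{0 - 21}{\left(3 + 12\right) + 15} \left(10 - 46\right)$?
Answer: $\frac{126}{5} \approx 25.2$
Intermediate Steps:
$\frac{0 - 21}{\left(3 + 12\right) + 15} \left(10 - 46\right) = - \frac{21}{15 + 15} \left(-36\right) = - \frac{21}{30} \left(-36\right) = \left(-21\right) \frac{1}{30} \left(-36\right) = \left(- \frac{7}{10}\right) \left(-36\right) = \frac{126}{5}$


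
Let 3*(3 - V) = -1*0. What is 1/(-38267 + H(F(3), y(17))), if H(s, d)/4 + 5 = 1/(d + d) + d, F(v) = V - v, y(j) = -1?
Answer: -1/38293 ≈ -2.6114e-5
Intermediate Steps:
V = 3 (V = 3 - (-1)*0/3 = 3 - ⅓*0 = 3 + 0 = 3)
F(v) = 3 - v
H(s, d) = -20 + 2/d + 4*d (H(s, d) = -20 + 4*(1/(d + d) + d) = -20 + 4*(1/(2*d) + d) = -20 + 4*(d + 1/(2*d)) = -20 + (2/d + 4*d) = -20 + 2/d + 4*d)
1/(-38267 + H(F(3), y(17))) = 1/(-38267 + (-20 + 2/(-1) + 4*(-1))) = 1/(-38267 + (-20 + 2*(-1) - 4)) = 1/(-38267 + (-20 - 2 - 4)) = 1/(-38267 - 26) = 1/(-38293) = -1/38293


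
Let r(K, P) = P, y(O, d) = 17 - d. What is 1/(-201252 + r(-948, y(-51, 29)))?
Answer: -1/201264 ≈ -4.9686e-6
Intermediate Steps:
1/(-201252 + r(-948, y(-51, 29))) = 1/(-201252 + (17 - 1*29)) = 1/(-201252 + (17 - 29)) = 1/(-201252 - 12) = 1/(-201264) = -1/201264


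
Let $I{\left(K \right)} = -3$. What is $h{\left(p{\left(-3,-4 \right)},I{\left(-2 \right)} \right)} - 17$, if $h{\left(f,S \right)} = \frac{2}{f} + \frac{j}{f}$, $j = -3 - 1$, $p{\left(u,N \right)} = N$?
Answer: $- \frac{33}{2} \approx -16.5$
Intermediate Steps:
$j = -4$ ($j = -3 - 1 = -4$)
$h{\left(f,S \right)} = - \frac{2}{f}$ ($h{\left(f,S \right)} = \frac{2}{f} - \frac{4}{f} = - \frac{2}{f}$)
$h{\left(p{\left(-3,-4 \right)},I{\left(-2 \right)} \right)} - 17 = - \frac{2}{-4} - 17 = \left(-2\right) \left(- \frac{1}{4}\right) - 17 = \frac{1}{2} - 17 = - \frac{33}{2}$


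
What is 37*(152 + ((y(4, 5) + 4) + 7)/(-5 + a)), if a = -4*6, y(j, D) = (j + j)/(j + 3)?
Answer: 1138527/203 ≈ 5608.5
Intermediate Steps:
y(j, D) = 2*j/(3 + j) (y(j, D) = (2*j)/(3 + j) = 2*j/(3 + j))
a = -24
37*(152 + ((y(4, 5) + 4) + 7)/(-5 + a)) = 37*(152 + ((2*4/(3 + 4) + 4) + 7)/(-5 - 24)) = 37*(152 + ((2*4/7 + 4) + 7)/(-29)) = 37*(152 + ((2*4*(⅐) + 4) + 7)*(-1/29)) = 37*(152 + ((8/7 + 4) + 7)*(-1/29)) = 37*(152 + (36/7 + 7)*(-1/29)) = 37*(152 + (85/7)*(-1/29)) = 37*(152 - 85/203) = 37*(30771/203) = 1138527/203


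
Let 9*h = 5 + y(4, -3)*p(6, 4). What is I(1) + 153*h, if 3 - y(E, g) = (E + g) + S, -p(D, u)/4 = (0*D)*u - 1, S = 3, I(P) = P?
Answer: 18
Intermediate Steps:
p(D, u) = 4 (p(D, u) = -4*((0*D)*u - 1) = -4*(0*u - 1) = -4*(0 - 1) = -4*(-1) = 4)
y(E, g) = -E - g (y(E, g) = 3 - ((E + g) + 3) = 3 - (3 + E + g) = 3 + (-3 - E - g) = -E - g)
h = ⅑ (h = (5 + (-1*4 - 1*(-3))*4)/9 = (5 + (-4 + 3)*4)/9 = (5 - 1*4)/9 = (5 - 4)/9 = (⅑)*1 = ⅑ ≈ 0.11111)
I(1) + 153*h = 1 + 153*(⅑) = 1 + 17 = 18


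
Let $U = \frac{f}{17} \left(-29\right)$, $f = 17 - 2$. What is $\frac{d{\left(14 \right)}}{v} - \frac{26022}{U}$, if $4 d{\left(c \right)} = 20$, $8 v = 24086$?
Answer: $\frac{1775839594}{1746235} \approx 1017.0$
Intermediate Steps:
$f = 15$
$v = \frac{12043}{4}$ ($v = \frac{1}{8} \cdot 24086 = \frac{12043}{4} \approx 3010.8$)
$d{\left(c \right)} = 5$ ($d{\left(c \right)} = \frac{1}{4} \cdot 20 = 5$)
$U = - \frac{435}{17}$ ($U = \frac{1}{17} \cdot 15 \left(-29\right) = \frac{15}{17} \left(-29\right) = - \frac{435}{17} \approx -25.588$)
$\frac{d{\left(14 \right)}}{v} - \frac{26022}{U} = \frac{5}{\frac{12043}{4}} - \frac{26022}{- \frac{435}{17}} = 5 \cdot \frac{4}{12043} - - \frac{147458}{145} = \frac{20}{12043} + \frac{147458}{145} = \frac{1775839594}{1746235}$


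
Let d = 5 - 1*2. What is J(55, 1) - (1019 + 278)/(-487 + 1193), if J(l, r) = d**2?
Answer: 5057/706 ≈ 7.1629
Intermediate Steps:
d = 3 (d = 5 - 2 = 3)
J(l, r) = 9 (J(l, r) = 3**2 = 9)
J(55, 1) - (1019 + 278)/(-487 + 1193) = 9 - (1019 + 278)/(-487 + 1193) = 9 - 1297/706 = 5057/706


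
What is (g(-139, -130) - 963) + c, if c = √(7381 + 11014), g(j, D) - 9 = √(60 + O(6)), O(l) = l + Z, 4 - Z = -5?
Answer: -954 + √18395 + 5*√3 ≈ -809.71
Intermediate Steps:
Z = 9 (Z = 4 - 1*(-5) = 4 + 5 = 9)
O(l) = 9 + l (O(l) = l + 9 = 9 + l)
g(j, D) = 9 + 5*√3 (g(j, D) = 9 + √(60 + (9 + 6)) = 9 + √(60 + 15) = 9 + √75 = 9 + 5*√3)
c = √18395 ≈ 135.63
(g(-139, -130) - 963) + c = ((9 + 5*√3) - 963) + √18395 = (-954 + 5*√3) + √18395 = -954 + √18395 + 5*√3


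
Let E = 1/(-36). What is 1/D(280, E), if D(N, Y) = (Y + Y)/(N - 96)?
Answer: -3312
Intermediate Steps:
E = -1/36 ≈ -0.027778
D(N, Y) = 2*Y/(-96 + N) (D(N, Y) = (2*Y)/(-96 + N) = 2*Y/(-96 + N))
1/D(280, E) = 1/(2*(-1/36)/(-96 + 280)) = 1/(2*(-1/36)/184) = 1/(2*(-1/36)*(1/184)) = 1/(-1/3312) = -3312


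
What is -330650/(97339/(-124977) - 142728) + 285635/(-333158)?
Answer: 247777107592145/169794589566886 ≈ 1.4593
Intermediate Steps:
-330650/(97339/(-124977) - 142728) + 285635/(-333158) = -330650/(97339*(-1/124977) - 142728) + 285635*(-1/333158) = -330650/(-97339/124977 - 142728) - 40805/47594 = -330650/(-17837814595/124977) - 40805/47594 = -330650*(-124977/17837814595) - 40805/47594 = 8264729010/3567562919 - 40805/47594 = 247777107592145/169794589566886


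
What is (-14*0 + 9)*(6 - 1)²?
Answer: 225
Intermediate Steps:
(-14*0 + 9)*(6 - 1)² = (-7*0 + 9)*5² = (0 + 9)*25 = 9*25 = 225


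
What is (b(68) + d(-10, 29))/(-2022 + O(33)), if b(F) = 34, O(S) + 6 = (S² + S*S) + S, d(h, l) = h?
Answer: 8/61 ≈ 0.13115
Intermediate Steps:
O(S) = -6 + S + 2*S² (O(S) = -6 + ((S² + S*S) + S) = -6 + ((S² + S²) + S) = -6 + (2*S² + S) = -6 + (S + 2*S²) = -6 + S + 2*S²)
(b(68) + d(-10, 29))/(-2022 + O(33)) = (34 - 10)/(-2022 + (-6 + 33 + 2*33²)) = 24/(-2022 + (-6 + 33 + 2*1089)) = 24/(-2022 + (-6 + 33 + 2178)) = 24/(-2022 + 2205) = 24/183 = 24*(1/183) = 8/61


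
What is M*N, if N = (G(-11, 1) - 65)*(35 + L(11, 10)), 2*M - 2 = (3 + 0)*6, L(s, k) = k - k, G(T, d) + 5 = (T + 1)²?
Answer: 10500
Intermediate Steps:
G(T, d) = -5 + (1 + T)² (G(T, d) = -5 + (T + 1)² = -5 + (1 + T)²)
L(s, k) = 0
M = 10 (M = 1 + ((3 + 0)*6)/2 = 1 + (3*6)/2 = 1 + (½)*18 = 1 + 9 = 10)
N = 1050 (N = ((-5 + (1 - 11)²) - 65)*(35 + 0) = ((-5 + (-10)²) - 65)*35 = ((-5 + 100) - 65)*35 = (95 - 65)*35 = 30*35 = 1050)
M*N = 10*1050 = 10500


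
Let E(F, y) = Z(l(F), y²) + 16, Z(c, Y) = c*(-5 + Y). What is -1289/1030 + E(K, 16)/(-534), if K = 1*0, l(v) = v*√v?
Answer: -352403/275010 ≈ -1.2814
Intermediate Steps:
l(v) = v^(3/2)
K = 0
E(F, y) = 16 + F^(3/2)*(-5 + y²) (E(F, y) = F^(3/2)*(-5 + y²) + 16 = 16 + F^(3/2)*(-5 + y²))
-1289/1030 + E(K, 16)/(-534) = -1289/1030 + (16 + 0^(3/2)*(-5 + 16²))/(-534) = -1289*1/1030 + (16 + 0*(-5 + 256))*(-1/534) = -1289/1030 + (16 + 0*251)*(-1/534) = -1289/1030 + (16 + 0)*(-1/534) = -1289/1030 + 16*(-1/534) = -1289/1030 - 8/267 = -352403/275010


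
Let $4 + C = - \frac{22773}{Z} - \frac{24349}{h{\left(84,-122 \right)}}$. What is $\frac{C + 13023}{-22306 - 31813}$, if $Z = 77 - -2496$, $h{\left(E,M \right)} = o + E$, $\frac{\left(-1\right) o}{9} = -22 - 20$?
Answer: $- \frac{15402852691}{64332662394} \approx -0.23943$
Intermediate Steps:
$o = 378$ ($o = - 9 \left(-22 - 20\right) = \left(-9\right) \left(-42\right) = 378$)
$h{\left(E,M \right)} = 378 + E$
$Z = 2573$ ($Z = 77 + 2496 = 2573$)
$C = - \frac{77926007}{1188726}$ ($C = -4 - \left(\frac{22773}{2573} + \frac{24349}{378 + 84}\right) = -4 - \left(\frac{22773}{2573} + \frac{24349}{462}\right) = -4 - \frac{73171103}{1188726} = - \frac{77926007}{1188726} \approx -65.554$)
$\frac{C + 13023}{-22306 - 31813} = \frac{- \frac{77926007}{1188726} + 13023}{-22306 - 31813} = \frac{15402852691}{1188726 \left(-54119\right)} = \frac{15402852691}{1188726} \left(- \frac{1}{54119}\right) = - \frac{15402852691}{64332662394}$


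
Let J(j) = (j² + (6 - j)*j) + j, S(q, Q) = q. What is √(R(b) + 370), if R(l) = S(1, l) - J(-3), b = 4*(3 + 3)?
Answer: 14*√2 ≈ 19.799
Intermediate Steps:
J(j) = j + j² + j*(6 - j) (J(j) = (j² + j*(6 - j)) + j = j + j² + j*(6 - j))
b = 24 (b = 4*6 = 24)
R(l) = 22 (R(l) = 1 - 7*(-3) = 1 - 1*(-21) = 1 + 21 = 22)
√(R(b) + 370) = √(22 + 370) = √392 = 14*√2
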